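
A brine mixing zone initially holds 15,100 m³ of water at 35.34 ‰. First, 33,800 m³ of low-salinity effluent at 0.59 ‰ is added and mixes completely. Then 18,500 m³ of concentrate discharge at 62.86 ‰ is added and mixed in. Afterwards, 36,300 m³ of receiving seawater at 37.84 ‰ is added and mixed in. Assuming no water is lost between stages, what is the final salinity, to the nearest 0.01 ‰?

29.80 ‰

Salt balance:
Initial salt = 15,100×35.34 = 533,634
After stage 1: salt = 533,634 + 33,800×0.59 = 553,576; volume = 48,900 m³; S = 11.321 ‰
After stage 2: salt = 553,576 + 18,500×62.86 = 1,716,486; volume = 67,400 m³; S = 25.467 ‰
After stage 3: salt = 1,716,486 + 36,300×37.84 = 3,090,078; volume = 103,700 m³
S = 3,090,078 / 103,700 = 29.7982 ‰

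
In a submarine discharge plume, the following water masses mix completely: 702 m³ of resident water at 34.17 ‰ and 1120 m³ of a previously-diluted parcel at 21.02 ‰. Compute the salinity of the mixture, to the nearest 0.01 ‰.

Mass of salt is conserved:
salt = 702×34.17 + 1,120×21.02 = 23,987.34 + 23,542.4 = 47,529.74
volume = 702 + 1,120 = 1,822 m³
S = 47,529.74 / 1,822 = 26.0866 ‰

26.09 ‰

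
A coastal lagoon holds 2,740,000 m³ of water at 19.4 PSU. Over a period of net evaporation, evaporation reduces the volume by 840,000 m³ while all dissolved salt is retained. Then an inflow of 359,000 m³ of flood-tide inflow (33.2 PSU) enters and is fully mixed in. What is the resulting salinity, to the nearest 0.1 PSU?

After evaporation: salt = 2,740,000×19.4 = 53,156,000; volume = 2,740,000 − 840,000 = 1,900,000 m³
After mixing: salt = 53,156,000 + 359,000×33.2 = 65,074,800; volume = 1,900,000 + 359,000 = 2,259,000 m³
S = 65,074,800 / 2,259,000 = 28.8069 PSU

28.8 PSU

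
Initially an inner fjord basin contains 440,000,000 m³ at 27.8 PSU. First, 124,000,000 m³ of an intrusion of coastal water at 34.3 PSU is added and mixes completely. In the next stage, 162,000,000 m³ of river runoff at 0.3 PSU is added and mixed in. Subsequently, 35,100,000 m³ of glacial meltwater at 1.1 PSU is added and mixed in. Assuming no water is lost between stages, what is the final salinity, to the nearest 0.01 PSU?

21.77 PSU

Salt balance:
Initial salt = 440,000,000×27.8 = 12,232,000,000
After stage 1: salt = 12,232,000,000 + 124,000,000×34.3 = 16,485,200,000; volume = 564,000,000 m³; S = 29.229 PSU
After stage 2: salt = 16,485,200,000 + 162,000,000×0.3 = 16,533,800,000; volume = 726,000,000 m³; S = 22.774 PSU
After stage 3: salt = 16,533,800,000 + 35,100,000×1.1 = 16,572,410,000; volume = 761,100,000 m³
S = 16,572,410,000 / 761,100,000 = 21.7743 PSU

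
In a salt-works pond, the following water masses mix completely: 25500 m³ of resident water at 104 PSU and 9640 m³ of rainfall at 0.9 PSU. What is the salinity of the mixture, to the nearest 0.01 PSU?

75.72 PSU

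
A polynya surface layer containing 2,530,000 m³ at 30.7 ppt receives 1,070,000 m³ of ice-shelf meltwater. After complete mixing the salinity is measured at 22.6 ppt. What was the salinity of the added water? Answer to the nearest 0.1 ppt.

Salt balance: 2,530,000×30.7 + 1,070,000×S = 3,600,000×22.6
77,671,000 + 1,070,000·S = 81,360,000
S = (81,360,000 − 77,671,000) / 1,070,000 = 3.4477 ppt

3.4 ppt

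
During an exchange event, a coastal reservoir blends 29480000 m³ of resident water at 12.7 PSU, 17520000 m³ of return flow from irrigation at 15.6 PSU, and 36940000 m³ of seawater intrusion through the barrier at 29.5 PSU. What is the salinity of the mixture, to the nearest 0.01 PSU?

20.70 PSU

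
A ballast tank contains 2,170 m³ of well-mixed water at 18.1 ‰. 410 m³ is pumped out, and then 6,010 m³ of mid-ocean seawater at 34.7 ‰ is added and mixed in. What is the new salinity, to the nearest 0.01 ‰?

30.94 ‰

Remaining after removal: 1,760 m³ at 18.1 ‰ (salt = 31,856)
After addition: salt = 31,856 + 6,010×34.7 = 240,403; volume = 7,770 m³
S = 240,403 / 7,770 = 30.9399 ‰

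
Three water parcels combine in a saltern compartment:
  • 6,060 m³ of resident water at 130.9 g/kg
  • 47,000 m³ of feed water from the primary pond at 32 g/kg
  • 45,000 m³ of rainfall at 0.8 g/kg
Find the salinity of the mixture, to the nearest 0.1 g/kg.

Total salt / total volume:
salt = 6,060×130.9 + 47,000×32 + 45,000×0.8 = 793,254 + 1,504,000 + 36,000 = 2,333,254
volume = 6,060 + 47,000 + 45,000 = 98,060 m³
S = 2,333,254 / 98,060 = 23.794 g/kg

23.8 g/kg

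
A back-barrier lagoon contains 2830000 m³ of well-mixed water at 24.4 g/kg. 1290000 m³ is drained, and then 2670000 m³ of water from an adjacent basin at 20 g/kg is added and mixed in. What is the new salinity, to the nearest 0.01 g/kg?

Remaining after removal: 1,540,000 m³ at 24.4 g/kg (salt = 37,576,000)
After addition: salt = 37,576,000 + 2,670,000×20 = 90,976,000; volume = 4,210,000 m³
S = 90,976,000 / 4,210,000 = 21.6095 g/kg

21.61 g/kg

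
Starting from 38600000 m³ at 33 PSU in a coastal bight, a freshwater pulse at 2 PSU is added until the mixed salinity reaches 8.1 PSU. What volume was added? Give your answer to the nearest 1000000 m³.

158000000 m³

Salt balance: 38,600,000×33 + V×2 = (38,600,000+V)×8.1
1,273,800,000 + 2V = 312,660,000 + 8.1V
961,140,000 = 6.1V
V = 157,563,934.43 m³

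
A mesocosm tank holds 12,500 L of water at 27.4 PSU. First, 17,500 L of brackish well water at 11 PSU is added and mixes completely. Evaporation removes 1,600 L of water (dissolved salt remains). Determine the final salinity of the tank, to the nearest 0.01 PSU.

18.84 PSU

After mixing: salt = 12,500×27.4 + 17,500×11 = 535,000; volume = 30,000 L
After evaporation: salt unchanged = 535,000; volume = 30,000 − 1,600 = 28,400 L
S = 535,000 / 28,400 = 18.838 PSU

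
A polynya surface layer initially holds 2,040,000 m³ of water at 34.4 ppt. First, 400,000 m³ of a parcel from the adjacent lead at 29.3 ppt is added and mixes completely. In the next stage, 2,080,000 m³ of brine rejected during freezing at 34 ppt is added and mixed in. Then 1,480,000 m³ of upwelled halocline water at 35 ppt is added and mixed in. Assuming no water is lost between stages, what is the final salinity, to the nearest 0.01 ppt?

34.07 ppt

Total salt / total volume:
Initial salt = 2,040,000×34.4 = 70,176,000
After stage 1: salt = 70,176,000 + 400,000×29.3 = 81,896,000; volume = 2,440,000 m³; S = 33.564 ppt
After stage 2: salt = 81,896,000 + 2,080,000×34 = 152,616,000; volume = 4,520,000 m³; S = 33.765 ppt
After stage 3: salt = 152,616,000 + 1,480,000×35 = 204,416,000; volume = 6,000,000 m³
S = 204,416,000 / 6,000,000 = 34.0693 ppt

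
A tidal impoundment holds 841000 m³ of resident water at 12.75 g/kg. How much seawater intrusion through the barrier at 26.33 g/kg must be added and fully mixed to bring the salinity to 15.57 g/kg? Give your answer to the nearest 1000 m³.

Salt balance: 841,000×12.75 + V×26.33 = (841,000+V)×15.57
10,722,750 + 26.33V = 13,094,370 + 15.57V
2,371,620 = 10.76V
V = 220,410.78 m³

220000 m³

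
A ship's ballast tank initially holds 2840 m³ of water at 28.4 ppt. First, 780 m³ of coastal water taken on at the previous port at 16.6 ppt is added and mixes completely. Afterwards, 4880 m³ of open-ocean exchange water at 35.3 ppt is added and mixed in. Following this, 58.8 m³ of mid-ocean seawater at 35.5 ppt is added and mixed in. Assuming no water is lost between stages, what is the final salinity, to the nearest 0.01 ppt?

31.31 ppt

Total salt / total volume:
Initial salt = 2,840×28.4 = 80,656
After stage 1: salt = 80,656 + 780×16.6 = 93,604; volume = 3,620 m³; S = 25.857 ppt
After stage 2: salt = 93,604 + 4,880×35.3 = 265,868; volume = 8,500 m³; S = 31.279 ppt
After stage 3: salt = 265,868 + 58.8×35.5 = 267,955.4; volume = 8,558.8 m³
S = 267,955.4 / 8,558.8 = 31.3076 ppt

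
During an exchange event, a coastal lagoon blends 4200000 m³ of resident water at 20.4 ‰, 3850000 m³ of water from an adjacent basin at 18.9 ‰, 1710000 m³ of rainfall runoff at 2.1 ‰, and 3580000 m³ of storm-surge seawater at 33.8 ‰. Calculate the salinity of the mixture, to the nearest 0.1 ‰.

21.2 ‰

Total salt / total volume:
salt = 4,200,000×20.4 + 3,850,000×18.9 + 1,710,000×2.1 + 3,580,000×33.8 = 85,680,000 + 72,765,000 + 3,591,000 + 121,004,000 = 283,040,000
volume = 4,200,000 + 3,850,000 + 1,710,000 + 3,580,000 = 13,340,000 m³
S = 283,040,000 / 13,340,000 = 21.217 ‰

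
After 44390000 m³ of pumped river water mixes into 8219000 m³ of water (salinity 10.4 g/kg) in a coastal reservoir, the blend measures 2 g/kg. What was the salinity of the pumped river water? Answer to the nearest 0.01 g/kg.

0.44 g/kg

Salt balance: 8,219,000×10.4 + 44,390,000×S = 52,609,000×2
85,477,600 + 44,390,000·S = 105,218,000
S = (105,218,000 − 85,477,600) / 44,390,000 = 0.4447 g/kg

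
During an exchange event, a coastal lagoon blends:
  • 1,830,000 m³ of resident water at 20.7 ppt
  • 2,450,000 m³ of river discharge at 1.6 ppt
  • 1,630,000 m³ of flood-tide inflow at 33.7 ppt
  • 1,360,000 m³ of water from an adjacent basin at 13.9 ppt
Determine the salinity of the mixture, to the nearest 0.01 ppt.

15.91 ppt

By conservation of dissolved salt,
salt = 1,830,000×20.7 + 2,450,000×1.6 + 1,630,000×33.7 + 1,360,000×13.9 = 37,881,000 + 3,920,000 + 54,931,000 + 18,904,000 = 115,636,000
volume = 1,830,000 + 2,450,000 + 1,630,000 + 1,360,000 = 7,270,000 m³
S = 115,636,000 / 7,270,000 = 15.9059 ppt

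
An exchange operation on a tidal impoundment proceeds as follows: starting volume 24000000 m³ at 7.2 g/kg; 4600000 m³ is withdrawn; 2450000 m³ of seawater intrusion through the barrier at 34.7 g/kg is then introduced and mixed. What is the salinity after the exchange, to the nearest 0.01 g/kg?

Remaining after removal: 19,400,000 m³ at 7.2 g/kg (salt = 139,680,000)
After addition: salt = 139,680,000 + 2,450,000×34.7 = 224,695,000; volume = 21,850,000 m³
S = 224,695,000 / 21,850,000 = 10.2835 g/kg

10.28 g/kg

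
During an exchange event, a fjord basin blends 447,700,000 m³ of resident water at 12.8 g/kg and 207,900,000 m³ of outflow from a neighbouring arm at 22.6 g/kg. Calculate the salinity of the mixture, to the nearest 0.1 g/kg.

Salt balance:
salt = 447,700,000×12.8 + 207,900,000×22.6 = 5,730,560,000 + 4,698,540,000 = 10,429,100,000
volume = 447,700,000 + 207,900,000 = 655,600,000 m³
S = 10,429,100,000 / 655,600,000 = 15.908 g/kg

15.9 g/kg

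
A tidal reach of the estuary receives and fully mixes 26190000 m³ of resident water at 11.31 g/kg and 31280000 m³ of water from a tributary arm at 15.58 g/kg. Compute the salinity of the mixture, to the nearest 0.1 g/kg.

13.6 g/kg

By conservation of dissolved salt,
salt = 26,190,000×11.31 + 31,280,000×15.58 = 296,208,900 + 487,342,400 = 783,551,300
volume = 26,190,000 + 31,280,000 = 57,470,000 m³
S = 783,551,300 / 57,470,000 = 13.634 g/kg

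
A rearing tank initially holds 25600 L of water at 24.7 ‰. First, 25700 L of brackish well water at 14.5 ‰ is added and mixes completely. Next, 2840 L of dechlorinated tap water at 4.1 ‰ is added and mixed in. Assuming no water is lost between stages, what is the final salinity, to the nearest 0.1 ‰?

18.8 ‰

Mass of salt is conserved:
Initial salt = 25,600×24.7 = 632,320
After stage 1: salt = 632,320 + 25,700×14.5 = 1,004,970; volume = 51,300 L; S = 19.59 ‰
After stage 2: salt = 1,004,970 + 2,840×4.1 = 1,016,614; volume = 54,140 L
S = 1,016,614 / 54,140 = 18.7775 ‰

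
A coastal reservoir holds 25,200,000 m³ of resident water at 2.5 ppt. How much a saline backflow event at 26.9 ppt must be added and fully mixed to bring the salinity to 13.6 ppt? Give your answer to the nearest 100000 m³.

21000000 m³

Salt balance: 25,200,000×2.5 + V×26.9 = (25,200,000+V)×13.6
63,000,000 + 26.9V = 342,720,000 + 13.6V
279,720,000 = 13.3V
V = 21,031,578.95 m³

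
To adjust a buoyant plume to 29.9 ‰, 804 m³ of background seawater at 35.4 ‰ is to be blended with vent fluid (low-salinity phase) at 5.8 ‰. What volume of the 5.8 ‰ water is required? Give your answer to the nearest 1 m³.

Salt balance: 804×35.4 + V×5.8 = (804+V)×29.9
28,461.6 + 5.8V = 24,039.6 + 29.9V
4,422 = 24.1V
V = 183.49 m³

183 m³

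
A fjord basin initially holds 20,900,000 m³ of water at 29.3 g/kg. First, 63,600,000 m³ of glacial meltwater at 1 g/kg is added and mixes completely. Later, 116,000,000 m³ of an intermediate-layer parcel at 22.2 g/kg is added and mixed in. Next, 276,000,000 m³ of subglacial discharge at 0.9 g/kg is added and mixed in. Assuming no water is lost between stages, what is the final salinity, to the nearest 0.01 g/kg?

7.34 g/kg

Conserving salt mass:
Initial salt = 20,900,000×29.3 = 612,370,000
After stage 1: salt = 612,370,000 + 63,600,000×1 = 675,970,000; volume = 84,500,000 m³; S = 8 g/kg
After stage 2: salt = 675,970,000 + 116,000,000×22.2 = 3,251,170,000; volume = 200,500,000 m³; S = 16.215 g/kg
After stage 3: salt = 3,251,170,000 + 276,000,000×0.9 = 3,499,570,000; volume = 476,500,000 m³
S = 3,499,570,000 / 476,500,000 = 7.3443 g/kg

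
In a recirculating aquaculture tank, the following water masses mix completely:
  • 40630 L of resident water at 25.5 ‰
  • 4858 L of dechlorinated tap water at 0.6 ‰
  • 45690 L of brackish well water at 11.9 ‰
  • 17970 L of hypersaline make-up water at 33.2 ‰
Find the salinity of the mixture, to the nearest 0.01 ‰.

Total salt / total volume:
salt = 40,630×25.5 + 4,858×0.6 + 45,690×11.9 + 17,970×33.2 = 1,036,065 + 2,914.8 + 543,711 + 596,604 = 2,179,294.8
volume = 40,630 + 4,858 + 45,690 + 17,970 = 109,148 L
S = 2,179,294.8 / 109,148 = 19.9664 ‰

19.97 ‰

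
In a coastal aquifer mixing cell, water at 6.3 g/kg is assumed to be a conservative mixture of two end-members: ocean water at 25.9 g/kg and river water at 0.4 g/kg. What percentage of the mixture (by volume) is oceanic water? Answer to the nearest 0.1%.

Let g be the oceanic fraction. Salt balance per unit volume:
g×25.9 + (1−g)×0.4 = 6.3
g = (6.3 − 0.4) / (25.9 − 0.4) = 5.9/25.5 = 0.2314

23.1%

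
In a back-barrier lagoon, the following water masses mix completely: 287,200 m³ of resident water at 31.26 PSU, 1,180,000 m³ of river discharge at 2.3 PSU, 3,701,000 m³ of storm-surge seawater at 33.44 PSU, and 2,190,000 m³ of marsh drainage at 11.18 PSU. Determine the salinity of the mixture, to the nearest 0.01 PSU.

Mass of salt is conserved:
salt = 287,200×31.26 + 1,180,000×2.3 + 3,701,000×33.44 + 2,190,000×11.18 = 8,977,872 + 2,714,000 + 123,761,440 + 24,484,200 = 159,937,512
volume = 287,200 + 1,180,000 + 3,701,000 + 2,190,000 = 7,358,200 m³
S = 159,937,512 / 7,358,200 = 21.736 PSU

21.74 PSU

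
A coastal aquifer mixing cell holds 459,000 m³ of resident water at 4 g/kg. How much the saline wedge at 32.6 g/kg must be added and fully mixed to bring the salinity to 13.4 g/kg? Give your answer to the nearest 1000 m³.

Salt balance: 459,000×4 + V×32.6 = (459,000+V)×13.4
1,836,000 + 32.6V = 6,150,600 + 13.4V
4,314,600 = 19.2V
V = 224,718.75 m³

225000 m³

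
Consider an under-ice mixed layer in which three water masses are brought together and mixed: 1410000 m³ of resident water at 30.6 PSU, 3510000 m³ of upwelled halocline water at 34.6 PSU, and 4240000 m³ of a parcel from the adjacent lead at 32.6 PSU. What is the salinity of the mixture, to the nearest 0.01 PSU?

33.06 PSU

Total salt / total volume:
salt = 1,410,000×30.6 + 3,510,000×34.6 + 4,240,000×32.6 = 43,146,000 + 121,446,000 + 138,224,000 = 302,816,000
volume = 1,410,000 + 3,510,000 + 4,240,000 = 9,160,000 m³
S = 302,816,000 / 9,160,000 = 33.0585 PSU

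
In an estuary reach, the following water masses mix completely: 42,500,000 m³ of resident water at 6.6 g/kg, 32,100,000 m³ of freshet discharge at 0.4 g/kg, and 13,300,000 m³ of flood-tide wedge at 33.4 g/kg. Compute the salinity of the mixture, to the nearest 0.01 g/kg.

8.39 g/kg

Salt balance:
salt = 42,500,000×6.6 + 32,100,000×0.4 + 13,300,000×33.4 = 280,500,000 + 12,840,000 + 444,220,000 = 737,560,000
volume = 42,500,000 + 32,100,000 + 13,300,000 = 87,900,000 m³
S = 737,560,000 / 87,900,000 = 8.3909 g/kg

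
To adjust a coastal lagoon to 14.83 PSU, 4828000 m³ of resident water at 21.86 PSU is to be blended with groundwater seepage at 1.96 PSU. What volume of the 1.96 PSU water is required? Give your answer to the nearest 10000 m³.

Salt balance: 4,828,000×21.86 + V×1.96 = (4,828,000+V)×14.83
105,540,080 + 1.96V = 71,599,240 + 14.83V
33,940,840 = 12.87V
V = 2,637,205.91 m³

2640000 m³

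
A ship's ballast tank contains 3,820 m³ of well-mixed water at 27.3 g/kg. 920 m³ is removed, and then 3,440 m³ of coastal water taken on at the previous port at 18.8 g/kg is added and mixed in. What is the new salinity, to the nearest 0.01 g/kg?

22.69 g/kg

Remaining after removal: 2,900 m³ at 27.3 g/kg (salt = 79,170)
After addition: salt = 79,170 + 3,440×18.8 = 143,842; volume = 6,340 m³
S = 143,842 / 6,340 = 22.688 g/kg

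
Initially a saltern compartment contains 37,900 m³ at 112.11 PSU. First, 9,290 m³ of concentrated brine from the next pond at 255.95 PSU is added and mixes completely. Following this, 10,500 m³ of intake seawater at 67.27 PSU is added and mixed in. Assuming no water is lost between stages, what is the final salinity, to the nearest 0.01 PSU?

By conservation of dissolved salt,
Initial salt = 37,900×112.11 = 4,248,969
After stage 1: salt = 4,248,969 + 9,290×255.95 = 6,626,744.5; volume = 47,190 m³; S = 140.427 PSU
After stage 2: salt = 6,626,744.5 + 10,500×67.27 = 7,333,079.5; volume = 57,690 m³
S = 7,333,079.5 / 57,690 = 127.1118 PSU

127.11 PSU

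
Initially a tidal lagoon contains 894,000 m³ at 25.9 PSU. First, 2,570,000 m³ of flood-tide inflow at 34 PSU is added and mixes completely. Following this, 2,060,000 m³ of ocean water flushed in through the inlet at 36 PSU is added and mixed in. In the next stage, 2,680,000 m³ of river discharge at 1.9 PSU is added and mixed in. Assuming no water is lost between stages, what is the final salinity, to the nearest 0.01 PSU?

23.13 PSU

Weighted by volume,
Initial salt = 894,000×25.9 = 23,154,600
After stage 1: salt = 23,154,600 + 2,570,000×34 = 110,534,600; volume = 3,464,000 m³; S = 31.91 PSU
After stage 2: salt = 110,534,600 + 2,060,000×36 = 184,694,600; volume = 5,524,000 m³; S = 33.435 PSU
After stage 3: salt = 184,694,600 + 2,680,000×1.9 = 189,786,600; volume = 8,204,000 m³
S = 189,786,600 / 8,204,000 = 23.1334 PSU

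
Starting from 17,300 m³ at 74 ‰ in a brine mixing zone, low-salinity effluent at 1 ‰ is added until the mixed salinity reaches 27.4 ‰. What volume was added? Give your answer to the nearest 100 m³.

30500 m³

Salt balance: 17,300×74 + V×1 = (17,300+V)×27.4
1,280,200 + 1V = 474,020 + 27.4V
806,180 = 26.4V
V = 30,537.12 m³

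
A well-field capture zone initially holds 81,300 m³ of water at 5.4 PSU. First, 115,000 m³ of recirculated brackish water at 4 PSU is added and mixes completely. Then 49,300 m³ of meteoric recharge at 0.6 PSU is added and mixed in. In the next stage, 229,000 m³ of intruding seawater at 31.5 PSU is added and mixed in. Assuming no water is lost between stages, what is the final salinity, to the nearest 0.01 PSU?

Salt balance:
Initial salt = 81,300×5.4 = 439,020
After stage 1: salt = 439,020 + 115,000×4 = 899,020; volume = 196,300 m³; S = 4.58 PSU
After stage 2: salt = 899,020 + 49,300×0.6 = 928,600; volume = 245,600 m³; S = 3.781 PSU
After stage 3: salt = 928,600 + 229,000×31.5 = 8,142,100; volume = 474,600 m³
S = 8,142,100 / 474,600 = 17.1557 PSU

17.16 PSU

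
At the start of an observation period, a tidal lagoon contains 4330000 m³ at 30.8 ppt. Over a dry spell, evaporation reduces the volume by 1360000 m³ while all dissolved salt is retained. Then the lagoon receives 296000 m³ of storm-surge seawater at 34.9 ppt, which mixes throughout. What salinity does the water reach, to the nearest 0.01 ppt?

44.00 ppt

After evaporation: salt = 4,330,000×30.8 = 133,364,000; volume = 4,330,000 − 1,360,000 = 2,970,000 m³
After mixing: salt = 133,364,000 + 296,000×34.9 = 143,694,400; volume = 2,970,000 + 296,000 = 3,266,000 m³
S = 143,694,400 / 3,266,000 = 43.9971 ppt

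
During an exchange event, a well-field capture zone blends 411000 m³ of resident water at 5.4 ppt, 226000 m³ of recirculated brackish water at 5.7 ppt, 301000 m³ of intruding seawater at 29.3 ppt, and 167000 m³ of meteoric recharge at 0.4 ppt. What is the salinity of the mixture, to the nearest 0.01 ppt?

Salt balance:
salt = 411,000×5.4 + 226,000×5.7 + 301,000×29.3 + 167,000×0.4 = 2,219,400 + 1,288,200 + 8,819,300 + 66,800 = 12,393,700
volume = 411,000 + 226,000 + 301,000 + 167,000 = 1,105,000 m³
S = 12,393,700 / 1,105,000 = 11.216 ppt

11.22 ppt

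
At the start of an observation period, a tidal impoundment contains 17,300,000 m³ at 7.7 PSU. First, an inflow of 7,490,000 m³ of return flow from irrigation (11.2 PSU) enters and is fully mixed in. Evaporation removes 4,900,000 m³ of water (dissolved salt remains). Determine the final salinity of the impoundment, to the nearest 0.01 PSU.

After mixing: salt = 17,300,000×7.7 + 7,490,000×11.2 = 217,098,000; volume = 24,790,000 m³
After evaporation: salt unchanged = 217,098,000; volume = 24,790,000 − 4,900,000 = 19,890,000 m³
S = 217,098,000 / 19,890,000 = 10.9149 PSU

10.91 PSU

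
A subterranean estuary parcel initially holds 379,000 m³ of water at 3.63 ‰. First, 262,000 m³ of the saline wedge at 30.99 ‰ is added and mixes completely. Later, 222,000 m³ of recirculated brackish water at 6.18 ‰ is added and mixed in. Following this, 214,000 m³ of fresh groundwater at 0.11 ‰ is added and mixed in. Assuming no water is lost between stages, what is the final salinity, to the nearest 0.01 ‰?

Total salt / total volume:
Initial salt = 379,000×3.63 = 1,375,770
After stage 1: salt = 1,375,770 + 262,000×30.99 = 9,495,150; volume = 641,000 m³; S = 14.813 ‰
After stage 2: salt = 9,495,150 + 222,000×6.18 = 10,867,110; volume = 863,000 m³; S = 12.592 ‰
After stage 3: salt = 10,867,110 + 214,000×0.11 = 10,890,650; volume = 1,077,000 m³
S = 10,890,650 / 1,077,000 = 10.112 ‰

10.11 ‰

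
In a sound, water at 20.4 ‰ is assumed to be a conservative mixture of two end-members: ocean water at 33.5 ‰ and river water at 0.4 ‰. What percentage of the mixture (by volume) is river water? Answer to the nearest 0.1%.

Let f be the freshwater fraction. Salt balance per unit volume:
f×0.4 + (1−f)×33.5 = 20.4
f = (33.5 − 20.4) / (33.5 − 0.4) = 13.1/33.1 = 0.3958

39.6%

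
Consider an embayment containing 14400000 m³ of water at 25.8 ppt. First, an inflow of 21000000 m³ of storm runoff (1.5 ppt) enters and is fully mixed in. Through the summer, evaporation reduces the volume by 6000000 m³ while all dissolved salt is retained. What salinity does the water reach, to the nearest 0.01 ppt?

13.71 ppt

After mixing: salt = 14,400,000×25.8 + 21,000,000×1.5 = 403,020,000; volume = 35,400,000 m³
After evaporation: salt unchanged = 403,020,000; volume = 35,400,000 − 6,000,000 = 29,400,000 m³
S = 403,020,000 / 29,400,000 = 13.7082 ppt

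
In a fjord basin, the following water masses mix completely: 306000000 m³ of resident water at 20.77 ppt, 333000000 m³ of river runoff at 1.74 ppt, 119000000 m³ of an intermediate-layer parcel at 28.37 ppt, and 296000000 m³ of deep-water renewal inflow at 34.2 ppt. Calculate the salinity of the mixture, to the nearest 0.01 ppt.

Total salt / total volume:
salt = 306,000,000×20.77 + 333,000,000×1.74 + 119,000,000×28.37 + 296,000,000×34.2 = 6,355,620,000 + 579,420,000 + 3,376,030,000 + 10,123,200,000 = 20,434,270,000
volume = 306,000,000 + 333,000,000 + 119,000,000 + 296,000,000 = 1,054,000,000 m³
S = 20,434,270,000 / 1,054,000,000 = 19.3874 ppt

19.39 ppt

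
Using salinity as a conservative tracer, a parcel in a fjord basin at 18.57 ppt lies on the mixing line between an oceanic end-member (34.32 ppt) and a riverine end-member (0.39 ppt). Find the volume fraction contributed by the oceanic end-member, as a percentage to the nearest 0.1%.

53.6%

Let g be the oceanic fraction. Salt balance per unit volume:
g×34.32 + (1−g)×0.39 = 18.57
g = (18.57 − 0.39) / (34.32 − 0.39) = 18.18/33.93 = 0.5358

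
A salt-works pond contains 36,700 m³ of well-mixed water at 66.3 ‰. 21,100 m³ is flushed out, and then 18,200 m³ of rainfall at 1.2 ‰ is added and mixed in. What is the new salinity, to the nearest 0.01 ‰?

Remaining after removal: 15,600 m³ at 66.3 ‰ (salt = 1,034,280)
After addition: salt = 1,034,280 + 18,200×1.2 = 1,056,120; volume = 33,800 m³
S = 1,056,120 / 33,800 = 31.2462 ‰

31.25 ‰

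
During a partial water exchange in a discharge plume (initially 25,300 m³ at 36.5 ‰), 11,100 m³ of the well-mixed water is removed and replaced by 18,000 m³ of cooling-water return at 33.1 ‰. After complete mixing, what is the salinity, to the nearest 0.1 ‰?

Remaining after removal: 14,200 m³ at 36.5 ‰ (salt = 518,300)
After addition: salt = 518,300 + 18,000×33.1 = 1,114,100; volume = 32,200 m³
S = 1,114,100 / 32,200 = 34.5994 ‰

34.6 ‰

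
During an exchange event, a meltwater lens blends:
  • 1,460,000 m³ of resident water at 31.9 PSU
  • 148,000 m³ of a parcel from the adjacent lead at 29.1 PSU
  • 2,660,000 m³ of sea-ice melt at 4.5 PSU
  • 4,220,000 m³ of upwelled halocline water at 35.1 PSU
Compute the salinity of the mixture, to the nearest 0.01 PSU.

Total salt / total volume:
salt = 1,460,000×31.9 + 148,000×29.1 + 2,660,000×4.5 + 4,220,000×35.1 = 46,574,000 + 4,306,800 + 11,970,000 + 148,122,000 = 210,972,800
volume = 1,460,000 + 148,000 + 2,660,000 + 4,220,000 = 8,488,000 m³
S = 210,972,800 / 8,488,000 = 24.8554 PSU

24.86 PSU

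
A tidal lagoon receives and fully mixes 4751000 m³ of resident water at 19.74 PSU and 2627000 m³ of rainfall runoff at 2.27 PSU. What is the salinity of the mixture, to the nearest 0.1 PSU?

13.5 PSU

Total salt / total volume:
salt = 4,751,000×19.74 + 2,627,000×2.27 = 93,784,740 + 5,963,290 = 99,748,030
volume = 4,751,000 + 2,627,000 = 7,378,000 m³
S = 99,748,030 / 7,378,000 = 13.52 PSU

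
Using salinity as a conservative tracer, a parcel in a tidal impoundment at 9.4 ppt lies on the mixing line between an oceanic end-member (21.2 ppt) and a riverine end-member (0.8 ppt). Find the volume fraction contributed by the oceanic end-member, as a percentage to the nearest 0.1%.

42.2%

Let g be the oceanic fraction. Salt balance per unit volume:
g×21.2 + (1−g)×0.8 = 9.4
g = (9.4 − 0.8) / (21.2 − 0.8) = 8.6/20.4 = 0.4216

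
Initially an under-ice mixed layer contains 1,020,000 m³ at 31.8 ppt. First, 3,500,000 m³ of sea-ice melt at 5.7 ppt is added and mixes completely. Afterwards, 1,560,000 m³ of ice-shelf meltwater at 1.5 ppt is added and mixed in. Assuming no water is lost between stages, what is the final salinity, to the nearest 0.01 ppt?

9.00 ppt

Total salt / total volume:
Initial salt = 1,020,000×31.8 = 32,436,000
After stage 1: salt = 32,436,000 + 3,500,000×5.7 = 52,386,000; volume = 4,520,000 m³; S = 11.59 ppt
After stage 2: salt = 52,386,000 + 1,560,000×1.5 = 54,726,000; volume = 6,080,000 m³
S = 54,726,000 / 6,080,000 = 9.001 ppt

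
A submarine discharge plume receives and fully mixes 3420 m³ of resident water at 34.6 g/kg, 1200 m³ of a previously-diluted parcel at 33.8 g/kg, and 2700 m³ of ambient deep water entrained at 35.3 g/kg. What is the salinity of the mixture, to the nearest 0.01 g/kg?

34.73 g/kg

Salt balance:
salt = 3,420×34.6 + 1,200×33.8 + 2,700×35.3 = 118,332 + 40,560 + 95,310 = 254,202
volume = 3,420 + 1,200 + 2,700 = 7,320 m³
S = 254,202 / 7,320 = 34.727 g/kg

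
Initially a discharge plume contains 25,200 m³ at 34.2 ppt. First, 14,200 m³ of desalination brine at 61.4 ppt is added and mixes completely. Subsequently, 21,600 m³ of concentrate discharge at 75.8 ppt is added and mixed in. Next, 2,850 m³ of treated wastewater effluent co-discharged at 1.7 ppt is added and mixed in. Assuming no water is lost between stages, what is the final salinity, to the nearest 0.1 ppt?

52.9 ppt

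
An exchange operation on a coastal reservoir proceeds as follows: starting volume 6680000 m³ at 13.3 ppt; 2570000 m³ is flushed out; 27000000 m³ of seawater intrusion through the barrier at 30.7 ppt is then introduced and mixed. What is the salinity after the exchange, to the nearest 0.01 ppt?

28.40 ppt

Remaining after removal: 4,110,000 m³ at 13.3 ppt (salt = 54,663,000)
After addition: salt = 54,663,000 + 27,000,000×30.7 = 883,563,000; volume = 31,110,000 m³
S = 883,563,000 / 31,110,000 = 28.4013 ppt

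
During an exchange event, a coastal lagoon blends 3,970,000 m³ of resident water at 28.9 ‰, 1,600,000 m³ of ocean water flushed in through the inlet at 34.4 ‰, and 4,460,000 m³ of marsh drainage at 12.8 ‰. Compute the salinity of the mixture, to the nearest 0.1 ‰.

22.6 ‰

Salt balance:
salt = 3,970,000×28.9 + 1,600,000×34.4 + 4,460,000×12.8 = 114,733,000 + 55,040,000 + 57,088,000 = 226,861,000
volume = 3,970,000 + 1,600,000 + 4,460,000 = 10,030,000 m³
S = 226,861,000 / 10,030,000 = 22.618 ‰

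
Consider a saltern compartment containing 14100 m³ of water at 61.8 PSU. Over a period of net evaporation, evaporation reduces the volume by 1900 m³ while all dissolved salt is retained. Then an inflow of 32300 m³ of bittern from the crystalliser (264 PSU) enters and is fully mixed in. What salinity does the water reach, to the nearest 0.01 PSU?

After evaporation: salt = 14,100×61.8 = 871,380; volume = 14,100 − 1,900 = 12,200 m³
After mixing: salt = 871,380 + 32,300×264 = 9,398,580; volume = 12,200 + 32,300 = 44,500 m³
S = 9,398,580 / 44,500 = 211.204 PSU

211.20 PSU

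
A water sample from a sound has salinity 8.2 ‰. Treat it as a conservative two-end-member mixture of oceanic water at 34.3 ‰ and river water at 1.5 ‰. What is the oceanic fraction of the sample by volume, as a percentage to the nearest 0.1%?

20.4%

Let g be the oceanic fraction. Salt balance per unit volume:
g×34.3 + (1−g)×1.5 = 8.2
g = (8.2 − 1.5) / (34.3 − 1.5) = 6.7/32.8 = 0.2043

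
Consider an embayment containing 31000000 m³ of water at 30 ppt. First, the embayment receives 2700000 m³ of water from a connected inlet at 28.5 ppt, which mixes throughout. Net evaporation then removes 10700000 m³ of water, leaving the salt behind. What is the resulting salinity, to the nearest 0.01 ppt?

After mixing: salt = 31,000,000×30 + 2,700,000×28.5 = 1,006,950,000; volume = 33,700,000 m³
After evaporation: salt unchanged = 1,006,950,000; volume = 33,700,000 − 10,700,000 = 23,000,000 m³
S = 1,006,950,000 / 23,000,000 = 43.7804 ppt

43.78 ppt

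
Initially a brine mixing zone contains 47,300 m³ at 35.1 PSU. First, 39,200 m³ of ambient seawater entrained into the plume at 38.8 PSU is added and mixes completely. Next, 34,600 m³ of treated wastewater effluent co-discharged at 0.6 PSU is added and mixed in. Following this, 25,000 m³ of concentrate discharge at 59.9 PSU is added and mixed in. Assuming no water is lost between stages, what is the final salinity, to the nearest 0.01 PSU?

32.17 PSU

Mass of salt is conserved:
Initial salt = 47,300×35.1 = 1,660,230
After stage 1: salt = 1,660,230 + 39,200×38.8 = 3,181,190; volume = 86,500 m³; S = 36.777 PSU
After stage 2: salt = 3,181,190 + 34,600×0.6 = 3,201,950; volume = 121,100 m³; S = 26.441 PSU
After stage 3: salt = 3,201,950 + 25,000×59.9 = 4,699,450; volume = 146,100 m³
S = 4,699,450 / 146,100 = 32.166 PSU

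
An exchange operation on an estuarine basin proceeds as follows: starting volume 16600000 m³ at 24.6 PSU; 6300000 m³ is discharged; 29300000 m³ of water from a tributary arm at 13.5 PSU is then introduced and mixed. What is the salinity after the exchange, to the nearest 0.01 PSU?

Remaining after removal: 10,300,000 m³ at 24.6 PSU (salt = 253,380,000)
After addition: salt = 253,380,000 + 29,300,000×13.5 = 648,930,000; volume = 39,600,000 m³
S = 648,930,000 / 39,600,000 = 16.3871 PSU

16.39 PSU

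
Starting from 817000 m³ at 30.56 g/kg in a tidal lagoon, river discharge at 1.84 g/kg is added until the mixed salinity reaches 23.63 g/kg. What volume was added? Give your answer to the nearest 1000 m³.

Salt balance: 817,000×30.56 + V×1.84 = (817,000+V)×23.63
24,967,520 + 1.84V = 19,305,710 + 23.63V
5,661,810 = 21.79V
V = 259,835.25 m³

260000 m³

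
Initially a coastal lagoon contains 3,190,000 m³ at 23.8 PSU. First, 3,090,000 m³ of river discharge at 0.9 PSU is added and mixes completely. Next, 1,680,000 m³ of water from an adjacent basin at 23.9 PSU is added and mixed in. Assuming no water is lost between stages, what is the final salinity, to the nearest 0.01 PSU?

14.93 PSU

By conservation of dissolved salt,
Initial salt = 3,190,000×23.8 = 75,922,000
After stage 1: salt = 75,922,000 + 3,090,000×0.9 = 78,703,000; volume = 6,280,000 m³; S = 12.532 PSU
After stage 2: salt = 78,703,000 + 1,680,000×23.9 = 118,855,000; volume = 7,960,000 m³
S = 118,855,000 / 7,960,000 = 14.9315 PSU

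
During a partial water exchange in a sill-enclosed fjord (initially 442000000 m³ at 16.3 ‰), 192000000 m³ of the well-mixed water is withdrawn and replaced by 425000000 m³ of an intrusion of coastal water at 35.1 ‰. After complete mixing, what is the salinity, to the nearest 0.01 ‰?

28.14 ‰

Remaining after removal: 250,000,000 m³ at 16.3 ‰ (salt = 4,075,000,000)
After addition: salt = 4,075,000,000 + 425,000,000×35.1 = 18,992,500,000; volume = 675,000,000 m³
S = 18,992,500,000 / 675,000,000 = 28.137 ‰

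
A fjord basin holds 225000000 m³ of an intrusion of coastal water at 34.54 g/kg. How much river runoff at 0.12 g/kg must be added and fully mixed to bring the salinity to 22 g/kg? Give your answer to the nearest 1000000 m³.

129000000 m³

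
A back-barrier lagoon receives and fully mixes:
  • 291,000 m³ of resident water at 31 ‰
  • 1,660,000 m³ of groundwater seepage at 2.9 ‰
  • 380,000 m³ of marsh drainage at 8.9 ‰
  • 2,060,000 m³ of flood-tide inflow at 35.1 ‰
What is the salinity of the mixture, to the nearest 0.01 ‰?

20.39 ‰

Mass of salt is conserved:
salt = 291,000×31 + 1,660,000×2.9 + 380,000×8.9 + 2,060,000×35.1 = 9,021,000 + 4,814,000 + 3,382,000 + 72,306,000 = 89,523,000
volume = 291,000 + 1,660,000 + 380,000 + 2,060,000 = 4,391,000 m³
S = 89,523,000 / 4,391,000 = 20.3878 ‰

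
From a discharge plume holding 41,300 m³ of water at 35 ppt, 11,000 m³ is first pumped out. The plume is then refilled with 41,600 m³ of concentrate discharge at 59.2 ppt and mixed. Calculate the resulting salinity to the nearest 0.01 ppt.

49.00 ppt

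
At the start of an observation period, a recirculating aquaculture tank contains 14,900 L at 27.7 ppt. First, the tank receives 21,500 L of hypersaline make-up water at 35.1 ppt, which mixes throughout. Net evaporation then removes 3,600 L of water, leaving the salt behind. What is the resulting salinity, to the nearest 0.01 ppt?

35.59 ppt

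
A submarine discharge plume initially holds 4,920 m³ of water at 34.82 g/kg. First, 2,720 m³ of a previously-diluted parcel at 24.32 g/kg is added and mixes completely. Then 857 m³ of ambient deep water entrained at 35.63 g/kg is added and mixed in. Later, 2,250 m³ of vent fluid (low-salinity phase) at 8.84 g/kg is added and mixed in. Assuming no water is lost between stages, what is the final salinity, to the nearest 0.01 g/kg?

Total salt / total volume:
Initial salt = 4,920×34.82 = 171,314.4
After stage 1: salt = 171,314.4 + 2,720×24.32 = 237,464.8; volume = 7,640 m³; S = 31.082 g/kg
After stage 2: salt = 237,464.8 + 857×35.63 = 267,999.71; volume = 8,497 m³; S = 31.541 g/kg
After stage 3: salt = 267,999.71 + 2,250×8.84 = 287,889.71; volume = 10,747 m³
S = 287,889.71 / 10,747 = 26.7879 g/kg

26.79 g/kg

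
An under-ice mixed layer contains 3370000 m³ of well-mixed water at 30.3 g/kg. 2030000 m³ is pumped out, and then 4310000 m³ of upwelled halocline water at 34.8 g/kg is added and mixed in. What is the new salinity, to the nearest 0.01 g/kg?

Remaining after removal: 1,340,000 m³ at 30.3 g/kg (salt = 40,602,000)
After addition: salt = 40,602,000 + 4,310,000×34.8 = 190,590,000; volume = 5,650,000 m³
S = 190,590,000 / 5,650,000 = 33.7327 g/kg

33.73 g/kg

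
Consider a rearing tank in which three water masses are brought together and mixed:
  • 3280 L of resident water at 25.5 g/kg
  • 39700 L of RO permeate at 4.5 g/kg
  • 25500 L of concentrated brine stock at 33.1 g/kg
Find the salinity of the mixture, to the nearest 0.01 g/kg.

16.16 g/kg

Salt balance:
salt = 3,280×25.5 + 39,700×4.5 + 25,500×33.1 = 83,640 + 178,650 + 844,050 = 1,106,340
volume = 3,280 + 39,700 + 25,500 = 68,480 L
S = 1,106,340 / 68,480 = 16.1557 g/kg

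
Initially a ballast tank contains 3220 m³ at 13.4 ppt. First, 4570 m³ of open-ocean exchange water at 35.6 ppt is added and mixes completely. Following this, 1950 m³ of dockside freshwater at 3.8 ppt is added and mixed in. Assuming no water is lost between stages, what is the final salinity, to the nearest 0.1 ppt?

Total salt / total volume:
Initial salt = 3,220×13.4 = 43,148
After stage 1: salt = 43,148 + 4,570×35.6 = 205,840; volume = 7,790 m³; S = 26.424 ppt
After stage 2: salt = 205,840 + 1,950×3.8 = 213,250; volume = 9,740 m³
S = 213,250 / 9,740 = 21.8943 ppt

21.9 ppt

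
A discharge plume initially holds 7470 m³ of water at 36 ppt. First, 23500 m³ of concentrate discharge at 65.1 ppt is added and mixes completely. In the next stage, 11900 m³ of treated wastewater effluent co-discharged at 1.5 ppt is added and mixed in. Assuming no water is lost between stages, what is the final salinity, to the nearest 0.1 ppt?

Conserving salt mass:
Initial salt = 7,470×36 = 268,920
After stage 1: salt = 268,920 + 23,500×65.1 = 1,798,770; volume = 30,970 m³; S = 58.081 ppt
After stage 2: salt = 1,798,770 + 11,900×1.5 = 1,816,620; volume = 42,870 m³
S = 1,816,620 / 42,870 = 42.3751 ppt

42.4 ppt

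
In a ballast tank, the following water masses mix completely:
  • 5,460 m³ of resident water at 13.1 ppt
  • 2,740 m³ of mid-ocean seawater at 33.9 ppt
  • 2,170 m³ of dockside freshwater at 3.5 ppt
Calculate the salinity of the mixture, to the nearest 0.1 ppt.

Weighted by volume,
salt = 5,460×13.1 + 2,740×33.9 + 2,170×3.5 = 71,526 + 92,886 + 7,595 = 172,007
volume = 5,460 + 2,740 + 2,170 = 10,370 m³
S = 172,007 / 10,370 = 16.587 ppt

16.6 ppt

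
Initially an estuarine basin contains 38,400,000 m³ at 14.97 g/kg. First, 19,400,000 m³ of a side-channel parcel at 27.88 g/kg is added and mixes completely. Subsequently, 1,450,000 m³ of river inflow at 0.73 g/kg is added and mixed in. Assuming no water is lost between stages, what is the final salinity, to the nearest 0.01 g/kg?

By conservation of dissolved salt,
Initial salt = 38,400,000×14.97 = 574,848,000
After stage 1: salt = 574,848,000 + 19,400,000×27.88 = 1,115,720,000; volume = 57,800,000 m³; S = 19.303 g/kg
After stage 2: salt = 1,115,720,000 + 1,450,000×0.73 = 1,116,778,500; volume = 59,250,000 m³
S = 1,116,778,500 / 59,250,000 = 18.8486 g/kg

18.85 g/kg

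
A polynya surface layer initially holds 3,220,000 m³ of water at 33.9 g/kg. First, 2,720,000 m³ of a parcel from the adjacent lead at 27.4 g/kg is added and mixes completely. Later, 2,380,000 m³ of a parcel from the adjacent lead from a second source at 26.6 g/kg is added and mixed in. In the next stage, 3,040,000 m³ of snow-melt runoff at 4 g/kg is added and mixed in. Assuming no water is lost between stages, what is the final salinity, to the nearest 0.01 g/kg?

22.81 g/kg

Weighted by volume,
Initial salt = 3,220,000×33.9 = 109,158,000
After stage 1: salt = 109,158,000 + 2,720,000×27.4 = 183,686,000; volume = 5,940,000 m³; S = 30.924 g/kg
After stage 2: salt = 183,686,000 + 2,380,000×26.6 = 246,994,000; volume = 8,320,000 m³; S = 29.687 g/kg
After stage 3: salt = 246,994,000 + 3,040,000×4 = 259,154,000; volume = 11,360,000 m³
S = 259,154,000 / 11,360,000 = 22.8129 g/kg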